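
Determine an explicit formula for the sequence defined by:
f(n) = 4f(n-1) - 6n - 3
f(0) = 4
First-order linear with linear forcing.
Homogeneous solution: f_h(n) = A·(4)^n.
Try particular f_p(n) = pn + q. Substituting:
  pn + q = 4(p(n-1) + q) - 6n - 3.
Matching the n-coefficient: p = 4p - 6 ⇒ p = 2.
Matching constants: q = -4p + 4q - 3 ⇒ q = \frac{11}{3}.
General: f(n) = A·(4)^n + 2 n + \frac{11}{3}.
Apply f(0) = 4: A + \frac{11}{3} = 4 ⇒ A = \frac{1}{3}.
So f(n) = \frac{4^{n}}{3} + 2 n + \frac{11}{3}.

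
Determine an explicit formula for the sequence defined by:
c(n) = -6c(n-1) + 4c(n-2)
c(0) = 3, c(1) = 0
Characteristic equation: x² + 6x - 4 = 0.
Discriminant Δ = (-6)² + 4·(4) = 52.
Roots r₁,₂ = (-6 ± √52)/2, so r₁ = -3 + \sqrt{13}, r₂ = - \sqrt{13} - 3.
General solution: c(n) = A·r₁^n + B·r₂^n.
From the initial conditions, A + B = 3 and r₁A + r₂B = 0.
Since r₁ - r₂ = √52: A = (0 - (3)r₂)/√52 = \frac{9 \sqrt{13}}{26} + \frac{3}{2}, and B = 3 - A = \frac{3}{2} - \frac{9 \sqrt{13}}{26}.
So c(n) = \left(\frac{9 \sqrt{13}}{26} + \frac{3}{2}\right)\left(-3 + \sqrt{13}\right)^n + \left(\frac{3}{2} - \frac{9 \sqrt{13}}{26}\right)\left(- \sqrt{13} - 3\right)^n.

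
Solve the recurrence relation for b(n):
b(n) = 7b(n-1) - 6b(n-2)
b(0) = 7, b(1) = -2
Characteristic equation: x² - 7x + 6 = 0, which factors as (x - (1))(x - (6)) = 0.
Roots r₁ = 1, r₂ = 6 (distinct).
General solution: b(n) = A·(1)^n + B·(6)^n.
From b(0) = 7: A + B = 7.
From b(1) = -2: A + 6B = -2.
Solving: A = \frac{44}{5}, B = - \frac{9}{5}.
So b(n) = \frac{44}{5} - \frac{9 \cdot 6^{n}}{5}.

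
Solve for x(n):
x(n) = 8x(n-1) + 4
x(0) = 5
First-order linear non-homogeneous.
Homogeneous solution: x_h(n) = A·(8)^n.
Try constant particular solution x_p = K: K = 8K + 4 ⇒ K = - \frac{4}{7}.
General: x(n) = A·(8)^n - \frac{4}{7}.
Apply x(0) = 5: A - \frac{4}{7} = 5 ⇒ A = \frac{39}{7}.
So x(n) = \frac{39 \cdot 8^{n}}{7} - \frac{4}{7}.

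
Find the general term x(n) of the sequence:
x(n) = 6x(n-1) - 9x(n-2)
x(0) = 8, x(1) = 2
Characteristic equation: x² - 6x + 9 = 0, which is (x - (3))².
Repeated root r = 3.
General solution: x(n) = (A + Bn)·(3)^n.
From x(0) = 8: A = 8.
From x(1) = 2: (A + B)·(3) = 2 ⇒ B = - \frac{22}{3}.
So x(n) = \left(8 - \frac{22 n}{3}\right) \cdot (3)^n.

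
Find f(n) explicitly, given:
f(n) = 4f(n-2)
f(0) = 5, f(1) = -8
Characteristic equation: x² - 4 = 0, which factors as (x - (-2))(x - (2)) = 0.
Roots r₁ = -2, r₂ = 2 (distinct).
General solution: f(n) = A·(-2)^n + B·(2)^n.
From f(0) = 5: A + B = 5.
From f(1) = -8: -2A + 2B = -8.
Solving: A = \frac{9}{2}, B = \frac{1}{2}.
So f(n) = \frac{9 \left(-2\right)^{n}}{2} + \frac{2^{n}}{2}.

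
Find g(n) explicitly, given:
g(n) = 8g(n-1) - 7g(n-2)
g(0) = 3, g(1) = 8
Characteristic equation: x² - 8x + 7 = 0, which factors as (x - (7))(x - (1)) = 0.
Roots r₁ = 7, r₂ = 1 (distinct).
General solution: g(n) = A·(7)^n + B·(1)^n.
From g(0) = 3: A + B = 3.
From g(1) = 8: 7A + B = 8.
Solving: A = \frac{5}{6}, B = \frac{13}{6}.
So g(n) = \frac{5 \cdot 7^{n}}{6} + \frac{13}{6}.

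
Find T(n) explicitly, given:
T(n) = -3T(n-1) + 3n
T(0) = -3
First-order linear with linear forcing.
Homogeneous solution: T_h(n) = A·(-3)^n.
Try particular T_p(n) = pn + q. Substituting:
  pn + q = -3(p(n-1) + q) + 3n.
Matching the n-coefficient: p = -3p + 3 ⇒ p = \frac{3}{4}.
Matching constants: q = 3p - 3q ⇒ q = \frac{9}{16}.
General: T(n) = A·(-3)^n + \frac{3 n}{4} + \frac{9}{16}.
Apply T(0) = -3: A + \frac{9}{16} = -3 ⇒ A = - \frac{57}{16}.
So T(n) = - \frac{57 \left(-3\right)^{n}}{16} + \frac{3 n}{4} + \frac{9}{16}.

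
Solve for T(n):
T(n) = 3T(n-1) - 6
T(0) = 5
First-order linear non-homogeneous.
Homogeneous solution: T_h(n) = A·(3)^n.
Try constant particular solution T_p = K: K = 3K - 6 ⇒ K = 3.
General: T(n) = A·(3)^n + 3.
Apply T(0) = 5: A + 3 = 5 ⇒ A = 2.
So T(n) = 2 \cdot 3^{n} + 3.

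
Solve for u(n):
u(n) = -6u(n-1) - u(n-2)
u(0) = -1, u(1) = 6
Characteristic equation: x² + 6x + 1 = 0.
Discriminant Δ = (-6)² + 4·(-1) = 32.
Roots r₁,₂ = (-6 ± √32)/2, so r₁ = -3 + 2 \sqrt{2}, r₂ = -3 - 2 \sqrt{2}.
General solution: u(n) = A·r₁^n + B·r₂^n.
From the initial conditions, A + B = -1 and r₁A + r₂B = 6.
Since r₁ - r₂ = √32: A = (6 - (-1)r₂)/√32 = - \frac{1}{2} + \frac{3 \sqrt{2}}{8}, and B = -1 - A = - \frac{3 \sqrt{2}}{8} - \frac{1}{2}.
So u(n) = \left(- \frac{1}{2} + \frac{3 \sqrt{2}}{8}\right)\left(-3 + 2 \sqrt{2}\right)^n + \left(- \frac{3 \sqrt{2}}{8} - \frac{1}{2}\right)\left(-3 - 2 \sqrt{2}\right)^n.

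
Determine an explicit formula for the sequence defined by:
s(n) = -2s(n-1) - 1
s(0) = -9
First-order linear non-homogeneous.
Homogeneous solution: s_h(n) = A·(-2)^n.
Try constant particular solution s_p = K: K = -2K - 1 ⇒ K = - \frac{1}{3}.
General: s(n) = A·(-2)^n - \frac{1}{3}.
Apply s(0) = -9: A - \frac{1}{3} = -9 ⇒ A = - \frac{26}{3}.
So s(n) = - \frac{26 \left(-2\right)^{n}}{3} - \frac{1}{3}.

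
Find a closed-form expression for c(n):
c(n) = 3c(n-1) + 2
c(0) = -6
First-order linear non-homogeneous.
Homogeneous solution: c_h(n) = A·(3)^n.
Try constant particular solution c_p = K: K = 3K + 2 ⇒ K = -1.
General: c(n) = A·(3)^n - 1.
Apply c(0) = -6: A - 1 = -6 ⇒ A = -5.
So c(n) = - 5 \cdot 3^{n} - 1.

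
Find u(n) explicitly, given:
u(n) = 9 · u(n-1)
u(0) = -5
Pure geometric recurrence with ratio 9.
By induction u(n) = u(0) · (9)^n = - 5 \cdot 9^{n}.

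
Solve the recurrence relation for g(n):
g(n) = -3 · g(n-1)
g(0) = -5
Pure geometric recurrence with ratio -3.
By induction g(n) = g(0) · (-3)^n = - 5 \left(-3\right)^{n}.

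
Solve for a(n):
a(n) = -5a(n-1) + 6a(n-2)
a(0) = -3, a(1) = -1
Characteristic equation: x² + 5x - 6 = 0, which factors as (x - (1))(x - (-6)) = 0.
Roots r₁ = 1, r₂ = -6 (distinct).
General solution: a(n) = A·(1)^n + B·(-6)^n.
From a(0) = -3: A + B = -3.
From a(1) = -1: A - 6B = -1.
Solving: A = - \frac{19}{7}, B = - \frac{2}{7}.
So a(n) = - \frac{2 \left(-6\right)^{n}}{7} - \frac{19}{7}.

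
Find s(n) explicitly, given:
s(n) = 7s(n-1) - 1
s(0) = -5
First-order linear non-homogeneous.
Homogeneous solution: s_h(n) = A·(7)^n.
Try constant particular solution s_p = K: K = 7K - 1 ⇒ K = \frac{1}{6}.
General: s(n) = A·(7)^n + \frac{1}{6}.
Apply s(0) = -5: A + \frac{1}{6} = -5 ⇒ A = - \frac{31}{6}.
So s(n) = \frac{1}{6} - \frac{31 \cdot 7^{n}}{6}.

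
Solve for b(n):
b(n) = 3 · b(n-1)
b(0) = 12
Pure geometric recurrence with ratio 3.
By induction b(n) = b(0) · (3)^n = 12 \cdot 3^{n}.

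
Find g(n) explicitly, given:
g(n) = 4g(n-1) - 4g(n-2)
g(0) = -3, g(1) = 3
Characteristic equation: x² - 4x + 4 = 0, which is (x - (2))².
Repeated root r = 2.
General solution: g(n) = (A + Bn)·(2)^n.
From g(0) = -3: A = -3.
From g(1) = 3: (A + B)·(2) = 3 ⇒ B = \frac{9}{2}.
So g(n) = \left(\frac{9 n}{2} - 3\right) \cdot (2)^n.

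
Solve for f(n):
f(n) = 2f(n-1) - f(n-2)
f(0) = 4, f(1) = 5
Characteristic equation: x² - 2x + 1 = 0, which is (x - (1))².
Repeated root r = 1.
General solution: f(n) = (A + Bn)·(1)^n.
From f(0) = 4: A = 4.
From f(1) = 5: (A + B)·(1) = 5 ⇒ B = 1.
So f(n) = \left(n + 4\right) \cdot (1)^n.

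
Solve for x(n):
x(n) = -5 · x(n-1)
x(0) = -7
Pure geometric recurrence with ratio -5.
By induction x(n) = x(0) · (-5)^n = - 7 \left(-5\right)^{n}.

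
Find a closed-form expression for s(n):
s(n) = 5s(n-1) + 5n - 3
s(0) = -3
First-order linear with linear forcing.
Homogeneous solution: s_h(n) = A·(5)^n.
Try particular s_p(n) = pn + q. Substituting:
  pn + q = 5(p(n-1) + q) + 5n - 3.
Matching the n-coefficient: p = 5p + 5 ⇒ p = - \frac{5}{4}.
Matching constants: q = -5p + 5q - 3 ⇒ q = - \frac{13}{16}.
General: s(n) = A·(5)^n - \frac{5 n}{4} - \frac{13}{16}.
Apply s(0) = -3: A - \frac{13}{16} = -3 ⇒ A = - \frac{35}{16}.
So s(n) = - \frac{35 \cdot 5^{n}}{16} - \frac{5 n}{4} - \frac{13}{16}.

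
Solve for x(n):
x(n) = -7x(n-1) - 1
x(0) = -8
First-order linear non-homogeneous.
Homogeneous solution: x_h(n) = A·(-7)^n.
Try constant particular solution x_p = K: K = -7K - 1 ⇒ K = - \frac{1}{8}.
General: x(n) = A·(-7)^n - \frac{1}{8}.
Apply x(0) = -8: A - \frac{1}{8} = -8 ⇒ A = - \frac{63}{8}.
So x(n) = - \frac{63 \left(-7\right)^{n}}{8} - \frac{1}{8}.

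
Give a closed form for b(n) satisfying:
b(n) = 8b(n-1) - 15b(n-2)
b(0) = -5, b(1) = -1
Characteristic equation: x² - 8x + 15 = 0, which factors as (x - (5))(x - (3)) = 0.
Roots r₁ = 5, r₂ = 3 (distinct).
General solution: b(n) = A·(5)^n + B·(3)^n.
From b(0) = -5: A + B = -5.
From b(1) = -1: 5A + 3B = -1.
Solving: A = 7, B = -12.
So b(n) = - 12 \cdot 3^{n} + 7 \cdot 5^{n}.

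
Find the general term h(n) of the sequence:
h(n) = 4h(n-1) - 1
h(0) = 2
First-order linear non-homogeneous.
Homogeneous solution: h_h(n) = A·(4)^n.
Try constant particular solution h_p = K: K = 4K - 1 ⇒ K = \frac{1}{3}.
General: h(n) = A·(4)^n + \frac{1}{3}.
Apply h(0) = 2: A + \frac{1}{3} = 2 ⇒ A = \frac{5}{3}.
So h(n) = \frac{5 \cdot 4^{n}}{3} + \frac{1}{3}.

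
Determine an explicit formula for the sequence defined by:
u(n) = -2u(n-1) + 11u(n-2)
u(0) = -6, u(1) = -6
Characteristic equation: x² + 2x - 11 = 0.
Discriminant Δ = (-2)² + 4·(11) = 48.
Roots r₁,₂ = (-2 ± √48)/2, so r₁ = -1 + 2 \sqrt{3}, r₂ = - 2 \sqrt{3} - 1.
General solution: u(n) = A·r₁^n + B·r₂^n.
From the initial conditions, A + B = -6 and r₁A + r₂B = -6.
Since r₁ - r₂ = √48: A = (-6 - (-6)r₂)/√48 = -3 - \sqrt{3}, and B = -6 - A = -3 + \sqrt{3}.
So u(n) = \left(-3 - \sqrt{3}\right)\left(-1 + 2 \sqrt{3}\right)^n + \left(-3 + \sqrt{3}\right)\left(- 2 \sqrt{3} - 1\right)^n.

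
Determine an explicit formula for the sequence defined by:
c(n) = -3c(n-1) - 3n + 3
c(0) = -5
First-order linear with linear forcing.
Homogeneous solution: c_h(n) = A·(-3)^n.
Try particular c_p(n) = pn + q. Substituting:
  pn + q = -3(p(n-1) + q) - 3n + 3.
Matching the n-coefficient: p = -3p - 3 ⇒ p = - \frac{3}{4}.
Matching constants: q = 3p - 3q + 3 ⇒ q = \frac{3}{16}.
General: c(n) = A·(-3)^n - \frac{3 n}{4} + \frac{3}{16}.
Apply c(0) = -5: A + \frac{3}{16} = -5 ⇒ A = - \frac{83}{16}.
So c(n) = - \frac{83 \left(-3\right)^{n}}{16} - \frac{3 n}{4} + \frac{3}{16}.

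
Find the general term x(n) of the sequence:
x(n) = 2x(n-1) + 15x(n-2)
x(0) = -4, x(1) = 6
Characteristic equation: x² - 2x - 15 = 0, which factors as (x - (-3))(x - (5)) = 0.
Roots r₁ = -3, r₂ = 5 (distinct).
General solution: x(n) = A·(-3)^n + B·(5)^n.
From x(0) = -4: A + B = -4.
From x(1) = 6: -3A + 5B = 6.
Solving: A = - \frac{13}{4}, B = - \frac{3}{4}.
So x(n) = - \frac{13 \left(-3\right)^{n}}{4} - \frac{3 \cdot 5^{n}}{4}.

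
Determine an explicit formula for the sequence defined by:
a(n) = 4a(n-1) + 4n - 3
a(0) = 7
First-order linear with linear forcing.
Homogeneous solution: a_h(n) = A·(4)^n.
Try particular a_p(n) = pn + q. Substituting:
  pn + q = 4(p(n-1) + q) + 4n - 3.
Matching the n-coefficient: p = 4p + 4 ⇒ p = - \frac{4}{3}.
Matching constants: q = -4p + 4q - 3 ⇒ q = - \frac{7}{9}.
General: a(n) = A·(4)^n - \frac{4 n}{3} - \frac{7}{9}.
Apply a(0) = 7: A - \frac{7}{9} = 7 ⇒ A = \frac{70}{9}.
So a(n) = \frac{70 \cdot 4^{n}}{9} - \frac{4 n}{3} - \frac{7}{9}.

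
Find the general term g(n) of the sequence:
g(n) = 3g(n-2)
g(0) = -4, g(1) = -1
Characteristic equation: x² - 3 = 0.
Discriminant Δ = (0)² + 4·(3) = 12.
Roots r₁,₂ = (0 ± √12)/2, so r₁ = \sqrt{3}, r₂ = - \sqrt{3}.
General solution: g(n) = A·r₁^n + B·r₂^n.
From the initial conditions, A + B = -4 and r₁A + r₂B = -1.
Since r₁ - r₂ = √12: A = (-1 - (-4)r₂)/√12 = -2 - \frac{\sqrt{3}}{6}, and B = -4 - A = -2 + \frac{\sqrt{3}}{6}.
So g(n) = \left(-2 - \frac{\sqrt{3}}{6}\right)\left(\sqrt{3}\right)^n + \left(-2 + \frac{\sqrt{3}}{6}\right)\left(- \sqrt{3}\right)^n.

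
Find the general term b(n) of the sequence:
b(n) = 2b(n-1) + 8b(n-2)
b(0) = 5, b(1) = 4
Characteristic equation: x² - 2x - 8 = 0, which factors as (x - (-2))(x - (4)) = 0.
Roots r₁ = -2, r₂ = 4 (distinct).
General solution: b(n) = A·(-2)^n + B·(4)^n.
From b(0) = 5: A + B = 5.
From b(1) = 4: -2A + 4B = 4.
Solving: A = \frac{8}{3}, B = \frac{7}{3}.
So b(n) = \frac{8 \left(-2\right)^{n}}{3} + \frac{7 \cdot 4^{n}}{3}.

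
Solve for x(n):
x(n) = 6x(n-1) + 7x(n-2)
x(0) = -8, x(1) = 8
Characteristic equation: x² - 6x - 7 = 0, which factors as (x - (7))(x - (-1)) = 0.
Roots r₁ = 7, r₂ = -1 (distinct).
General solution: x(n) = A·(7)^n + B·(-1)^n.
From x(0) = -8: A + B = -8.
From x(1) = 8: 7A - B = 8.
Solving: A = 0, B = -8.
So x(n) = - 8 \left(-1\right)^{n}.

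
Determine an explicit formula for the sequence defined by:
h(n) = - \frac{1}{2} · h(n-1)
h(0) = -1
Pure geometric recurrence with ratio - \frac{1}{2}.
By induction h(n) = h(0) · (- \frac{1}{2})^n = - \left(- \frac{1}{2}\right)^{n}.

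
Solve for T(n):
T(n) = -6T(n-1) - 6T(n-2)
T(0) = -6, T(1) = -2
Characteristic equation: x² + 6x + 6 = 0.
Discriminant Δ = (-6)² + 4·(-6) = 12.
Roots r₁,₂ = (-6 ± √12)/2, so r₁ = -3 + \sqrt{3}, r₂ = -3 - \sqrt{3}.
General solution: T(n) = A·r₁^n + B·r₂^n.
From the initial conditions, A + B = -6 and r₁A + r₂B = -2.
Since r₁ - r₂ = √12: A = (-2 - (-6)r₂)/√12 = - \frac{10 \sqrt{3}}{3} - 3, and B = -6 - A = -3 + \frac{10 \sqrt{3}}{3}.
So T(n) = \left(- \frac{10 \sqrt{3}}{3} - 3\right)\left(-3 + \sqrt{3}\right)^n + \left(-3 + \frac{10 \sqrt{3}}{3}\right)\left(-3 - \sqrt{3}\right)^n.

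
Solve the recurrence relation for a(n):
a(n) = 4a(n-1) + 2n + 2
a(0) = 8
First-order linear with linear forcing.
Homogeneous solution: a_h(n) = A·(4)^n.
Try particular a_p(n) = pn + q. Substituting:
  pn + q = 4(p(n-1) + q) + 2n + 2.
Matching the n-coefficient: p = 4p + 2 ⇒ p = - \frac{2}{3}.
Matching constants: q = -4p + 4q + 2 ⇒ q = - \frac{14}{9}.
General: a(n) = A·(4)^n - \frac{2 n}{3} - \frac{14}{9}.
Apply a(0) = 8: A - \frac{14}{9} = 8 ⇒ A = \frac{86}{9}.
So a(n) = \frac{86 \cdot 4^{n}}{9} - \frac{2 n}{3} - \frac{14}{9}.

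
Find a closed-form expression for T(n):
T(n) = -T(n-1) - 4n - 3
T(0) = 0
First-order linear with linear forcing.
Homogeneous solution: T_h(n) = A·(-1)^n.
Try particular T_p(n) = pn + q. Substituting:
  pn + q = -(p(n-1) + q) - 4n - 3.
Matching the n-coefficient: p = -p - 4 ⇒ p = -2.
Matching constants: q = p - q - 3 ⇒ q = - \frac{5}{2}.
General: T(n) = A·(-1)^n - 2 n - \frac{5}{2}.
Apply T(0) = 0: A - \frac{5}{2} = 0 ⇒ A = \frac{5}{2}.
So T(n) = \frac{5 \left(-1\right)^{n}}{2} - 2 n - \frac{5}{2}.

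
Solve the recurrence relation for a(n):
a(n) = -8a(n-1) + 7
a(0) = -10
First-order linear non-homogeneous.
Homogeneous solution: a_h(n) = A·(-8)^n.
Try constant particular solution a_p = K: K = -8K + 7 ⇒ K = \frac{7}{9}.
General: a(n) = A·(-8)^n + \frac{7}{9}.
Apply a(0) = -10: A + \frac{7}{9} = -10 ⇒ A = - \frac{97}{9}.
So a(n) = \frac{7}{9} - \frac{97 \left(-8\right)^{n}}{9}.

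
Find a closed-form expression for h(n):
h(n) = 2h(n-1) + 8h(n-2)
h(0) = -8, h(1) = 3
Characteristic equation: x² - 2x - 8 = 0, which factors as (x - (4))(x - (-2)) = 0.
Roots r₁ = 4, r₂ = -2 (distinct).
General solution: h(n) = A·(4)^n + B·(-2)^n.
From h(0) = -8: A + B = -8.
From h(1) = 3: 4A - 2B = 3.
Solving: A = - \frac{13}{6}, B = - \frac{35}{6}.
So h(n) = - \frac{35 \left(-2\right)^{n}}{6} - \frac{13 \cdot 4^{n}}{6}.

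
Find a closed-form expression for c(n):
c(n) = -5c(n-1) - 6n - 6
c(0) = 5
First-order linear with linear forcing.
Homogeneous solution: c_h(n) = A·(-5)^n.
Try particular c_p(n) = pn + q. Substituting:
  pn + q = -5(p(n-1) + q) - 6n - 6.
Matching the n-coefficient: p = -5p - 6 ⇒ p = -1.
Matching constants: q = 5p - 5q - 6 ⇒ q = - \frac{11}{6}.
General: c(n) = A·(-5)^n - n - \frac{11}{6}.
Apply c(0) = 5: A - \frac{11}{6} = 5 ⇒ A = \frac{41}{6}.
So c(n) = \frac{41 \left(-5\right)^{n}}{6} - n - \frac{11}{6}.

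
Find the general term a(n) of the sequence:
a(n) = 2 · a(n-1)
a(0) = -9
Pure geometric recurrence with ratio 2.
By induction a(n) = a(0) · (2)^n = - 9 \cdot 2^{n}.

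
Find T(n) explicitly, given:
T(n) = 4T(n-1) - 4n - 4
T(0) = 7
First-order linear with linear forcing.
Homogeneous solution: T_h(n) = A·(4)^n.
Try particular T_p(n) = pn + q. Substituting:
  pn + q = 4(p(n-1) + q) - 4n - 4.
Matching the n-coefficient: p = 4p - 4 ⇒ p = \frac{4}{3}.
Matching constants: q = -4p + 4q - 4 ⇒ q = \frac{28}{9}.
General: T(n) = A·(4)^n + \frac{4 n}{3} + \frac{28}{9}.
Apply T(0) = 7: A + \frac{28}{9} = 7 ⇒ A = \frac{35}{9}.
So T(n) = \frac{35 \cdot 4^{n}}{9} + \frac{4 n}{3} + \frac{28}{9}.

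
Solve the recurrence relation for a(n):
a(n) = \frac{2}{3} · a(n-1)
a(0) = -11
Pure geometric recurrence with ratio \frac{2}{3}.
By induction a(n) = a(0) · (\frac{2}{3})^n = - 11 \left(\frac{2}{3}\right)^{n}.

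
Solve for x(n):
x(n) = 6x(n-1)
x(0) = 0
This is a homogeneous first-order recurrence with ratio 6.
By induction x(n) = x(0) · (6)^n = 0.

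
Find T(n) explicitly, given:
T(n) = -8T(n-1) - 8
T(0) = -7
First-order linear non-homogeneous.
Homogeneous solution: T_h(n) = A·(-8)^n.
Try constant particular solution T_p = K: K = -8K - 8 ⇒ K = - \frac{8}{9}.
General: T(n) = A·(-8)^n - \frac{8}{9}.
Apply T(0) = -7: A - \frac{8}{9} = -7 ⇒ A = - \frac{55}{9}.
So T(n) = - \frac{55 \left(-8\right)^{n}}{9} - \frac{8}{9}.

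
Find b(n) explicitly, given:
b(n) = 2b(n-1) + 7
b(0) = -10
First-order linear non-homogeneous.
Homogeneous solution: b_h(n) = A·(2)^n.
Try constant particular solution b_p = K: K = 2K + 7 ⇒ K = -7.
General: b(n) = A·(2)^n - 7.
Apply b(0) = -10: A - 7 = -10 ⇒ A = -3.
So b(n) = - 3 \cdot 2^{n} - 7.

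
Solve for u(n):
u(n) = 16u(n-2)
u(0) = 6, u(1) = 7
Characteristic equation: x² - 16 = 0, which factors as (x - (-4))(x - (4)) = 0.
Roots r₁ = -4, r₂ = 4 (distinct).
General solution: u(n) = A·(-4)^n + B·(4)^n.
From u(0) = 6: A + B = 6.
From u(1) = 7: -4A + 4B = 7.
Solving: A = \frac{17}{8}, B = \frac{31}{8}.
So u(n) = \frac{17 \left(-4\right)^{n}}{8} + \frac{31 \cdot 4^{n}}{8}.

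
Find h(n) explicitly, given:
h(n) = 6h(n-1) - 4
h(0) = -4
First-order linear non-homogeneous.
Homogeneous solution: h_h(n) = A·(6)^n.
Try constant particular solution h_p = K: K = 6K - 4 ⇒ K = \frac{4}{5}.
General: h(n) = A·(6)^n + \frac{4}{5}.
Apply h(0) = -4: A + \frac{4}{5} = -4 ⇒ A = - \frac{24}{5}.
So h(n) = \frac{4}{5} - \frac{24 \cdot 6^{n}}{5}.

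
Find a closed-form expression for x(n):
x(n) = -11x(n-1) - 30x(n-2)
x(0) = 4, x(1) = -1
Characteristic equation: x² + 11x + 30 = 0, which factors as (x - (-6))(x - (-5)) = 0.
Roots r₁ = -6, r₂ = -5 (distinct).
General solution: x(n) = A·(-6)^n + B·(-5)^n.
From x(0) = 4: A + B = 4.
From x(1) = -1: -6A - 5B = -1.
Solving: A = -19, B = 23.
So x(n) = 23 \left(-5\right)^{n} - 19 \left(-6\right)^{n}.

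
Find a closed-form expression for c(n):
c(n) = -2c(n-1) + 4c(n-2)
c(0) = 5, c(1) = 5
Characteristic equation: x² + 2x - 4 = 0.
Discriminant Δ = (-2)² + 4·(4) = 20.
Roots r₁,₂ = (-2 ± √20)/2, so r₁ = -1 + \sqrt{5}, r₂ = - \sqrt{5} - 1.
General solution: c(n) = A·r₁^n + B·r₂^n.
From the initial conditions, A + B = 5 and r₁A + r₂B = 5.
Since r₁ - r₂ = √20: A = (5 - (5)r₂)/√20 = \sqrt{5} + \frac{5}{2}, and B = 5 - A = \frac{5}{2} - \sqrt{5}.
So c(n) = \left(\sqrt{5} + \frac{5}{2}\right)\left(-1 + \sqrt{5}\right)^n + \left(\frac{5}{2} - \sqrt{5}\right)\left(- \sqrt{5} - 1\right)^n.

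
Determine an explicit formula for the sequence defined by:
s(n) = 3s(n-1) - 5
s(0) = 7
First-order linear non-homogeneous.
Homogeneous solution: s_h(n) = A·(3)^n.
Try constant particular solution s_p = K: K = 3K - 5 ⇒ K = \frac{5}{2}.
General: s(n) = A·(3)^n + \frac{5}{2}.
Apply s(0) = 7: A + \frac{5}{2} = 7 ⇒ A = \frac{9}{2}.
So s(n) = \frac{9 \cdot 3^{n}}{2} + \frac{5}{2}.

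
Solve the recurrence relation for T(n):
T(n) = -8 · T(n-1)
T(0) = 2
Pure geometric recurrence with ratio -8.
By induction T(n) = T(0) · (-8)^n = 2 \left(-8\right)^{n}.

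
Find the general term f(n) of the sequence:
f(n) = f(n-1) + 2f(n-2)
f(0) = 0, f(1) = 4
Characteristic equation: x² - x - 2 = 0, which factors as (x - (2))(x - (-1)) = 0.
Roots r₁ = 2, r₂ = -1 (distinct).
General solution: f(n) = A·(2)^n + B·(-1)^n.
From f(0) = 0: A + B = 0.
From f(1) = 4: 2A - B = 4.
Solving: A = \frac{4}{3}, B = - \frac{4}{3}.
So f(n) = - \frac{4 \left(-1\right)^{n}}{3} + \frac{4 \cdot 2^{n}}{3}.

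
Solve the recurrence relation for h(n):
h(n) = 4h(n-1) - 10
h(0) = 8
First-order linear non-homogeneous.
Homogeneous solution: h_h(n) = A·(4)^n.
Try constant particular solution h_p = K: K = 4K - 10 ⇒ K = \frac{10}{3}.
General: h(n) = A·(4)^n + \frac{10}{3}.
Apply h(0) = 8: A + \frac{10}{3} = 8 ⇒ A = \frac{14}{3}.
So h(n) = \frac{14 \cdot 4^{n}}{3} + \frac{10}{3}.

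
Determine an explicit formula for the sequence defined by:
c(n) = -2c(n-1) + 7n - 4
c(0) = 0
First-order linear with linear forcing.
Homogeneous solution: c_h(n) = A·(-2)^n.
Try particular c_p(n) = pn + q. Substituting:
  pn + q = -2(p(n-1) + q) + 7n - 4.
Matching the n-coefficient: p = -2p + 7 ⇒ p = \frac{7}{3}.
Matching constants: q = 2p - 2q - 4 ⇒ q = \frac{2}{9}.
General: c(n) = A·(-2)^n + \frac{7 n}{3} + \frac{2}{9}.
Apply c(0) = 0: A + \frac{2}{9} = 0 ⇒ A = - \frac{2}{9}.
So c(n) = - \frac{2 \left(-2\right)^{n}}{9} + \frac{7 n}{3} + \frac{2}{9}.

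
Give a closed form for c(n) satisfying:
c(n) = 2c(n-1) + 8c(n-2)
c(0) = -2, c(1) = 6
Characteristic equation: x² - 2x - 8 = 0, which factors as (x - (4))(x - (-2)) = 0.
Roots r₁ = 4, r₂ = -2 (distinct).
General solution: c(n) = A·(4)^n + B·(-2)^n.
From c(0) = -2: A + B = -2.
From c(1) = 6: 4A - 2B = 6.
Solving: A = \frac{1}{3}, B = - \frac{7}{3}.
So c(n) = - \frac{7 \left(-2\right)^{n}}{3} + \frac{4^{n}}{3}.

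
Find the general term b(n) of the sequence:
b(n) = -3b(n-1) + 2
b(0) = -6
First-order linear non-homogeneous.
Homogeneous solution: b_h(n) = A·(-3)^n.
Try constant particular solution b_p = K: K = -3K + 2 ⇒ K = \frac{1}{2}.
General: b(n) = A·(-3)^n + \frac{1}{2}.
Apply b(0) = -6: A + \frac{1}{2} = -6 ⇒ A = - \frac{13}{2}.
So b(n) = \frac{1}{2} - \frac{13 \left(-3\right)^{n}}{2}.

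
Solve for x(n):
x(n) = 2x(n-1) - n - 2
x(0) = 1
First-order linear with linear forcing.
Homogeneous solution: x_h(n) = A·(2)^n.
Try particular x_p(n) = pn + q. Substituting:
  pn + q = 2(p(n-1) + q) - n - 2.
Matching the n-coefficient: p = 2p - 1 ⇒ p = 1.
Matching constants: q = -2p + 2q - 2 ⇒ q = 4.
General: x(n) = A·(2)^n + n + 4.
Apply x(0) = 1: A + 4 = 1 ⇒ A = -3.
So x(n) = - 3 \cdot 2^{n} + n + 4.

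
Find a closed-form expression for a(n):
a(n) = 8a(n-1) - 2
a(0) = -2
First-order linear non-homogeneous.
Homogeneous solution: a_h(n) = A·(8)^n.
Try constant particular solution a_p = K: K = 8K - 2 ⇒ K = \frac{2}{7}.
General: a(n) = A·(8)^n + \frac{2}{7}.
Apply a(0) = -2: A + \frac{2}{7} = -2 ⇒ A = - \frac{16}{7}.
So a(n) = \frac{2}{7} - \frac{16 \cdot 8^{n}}{7}.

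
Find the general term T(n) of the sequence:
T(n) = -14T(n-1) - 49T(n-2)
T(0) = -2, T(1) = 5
Characteristic equation: x² + 14x + 49 = 0, which is (x - (-7))².
Repeated root r = -7.
General solution: T(n) = (A + Bn)·(-7)^n.
From T(0) = -2: A = -2.
From T(1) = 5: (A + B)·(-7) = 5 ⇒ B = \frac{9}{7}.
So T(n) = \left(\frac{9 n}{7} - 2\right) \cdot (-7)^n.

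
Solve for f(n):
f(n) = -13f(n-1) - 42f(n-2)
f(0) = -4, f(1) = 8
Characteristic equation: x² + 13x + 42 = 0, which factors as (x - (-7))(x - (-6)) = 0.
Roots r₁ = -7, r₂ = -6 (distinct).
General solution: f(n) = A·(-7)^n + B·(-6)^n.
From f(0) = -4: A + B = -4.
From f(1) = 8: -7A - 6B = 8.
Solving: A = 16, B = -20.
So f(n) = - 20 \left(-6\right)^{n} + 16 \left(-7\right)^{n}.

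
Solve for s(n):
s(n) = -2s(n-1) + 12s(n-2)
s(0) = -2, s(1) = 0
Characteristic equation: x² + 2x - 12 = 0.
Discriminant Δ = (-2)² + 4·(12) = 52.
Roots r₁,₂ = (-2 ± √52)/2, so r₁ = -1 + \sqrt{13}, r₂ = - \sqrt{13} - 1.
General solution: s(n) = A·r₁^n + B·r₂^n.
From the initial conditions, A + B = -2 and r₁A + r₂B = 0.
Since r₁ - r₂ = √52: A = (0 - (-2)r₂)/√52 = -1 - \frac{\sqrt{13}}{13}, and B = -2 - A = -1 + \frac{\sqrt{13}}{13}.
So s(n) = \left(-1 - \frac{\sqrt{13}}{13}\right)\left(-1 + \sqrt{13}\right)^n + \left(-1 + \frac{\sqrt{13}}{13}\right)\left(- \sqrt{13} - 1\right)^n.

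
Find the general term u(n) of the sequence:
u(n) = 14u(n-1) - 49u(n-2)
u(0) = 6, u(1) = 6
Characteristic equation: x² - 14x + 49 = 0, which is (x - (7))².
Repeated root r = 7.
General solution: u(n) = (A + Bn)·(7)^n.
From u(0) = 6: A = 6.
From u(1) = 6: (A + B)·(7) = 6 ⇒ B = - \frac{36}{7}.
So u(n) = \left(6 - \frac{36 n}{7}\right) \cdot (7)^n.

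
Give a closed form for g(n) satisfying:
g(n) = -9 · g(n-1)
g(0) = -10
Pure geometric recurrence with ratio -9.
By induction g(n) = g(0) · (-9)^n = - 10 \left(-9\right)^{n}.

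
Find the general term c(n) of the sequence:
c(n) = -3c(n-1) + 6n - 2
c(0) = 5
First-order linear with linear forcing.
Homogeneous solution: c_h(n) = A·(-3)^n.
Try particular c_p(n) = pn + q. Substituting:
  pn + q = -3(p(n-1) + q) + 6n - 2.
Matching the n-coefficient: p = -3p + 6 ⇒ p = \frac{3}{2}.
Matching constants: q = 3p - 3q - 2 ⇒ q = \frac{5}{8}.
General: c(n) = A·(-3)^n + \frac{3 n}{2} + \frac{5}{8}.
Apply c(0) = 5: A + \frac{5}{8} = 5 ⇒ A = \frac{35}{8}.
So c(n) = \frac{35 \left(-3\right)^{n}}{8} + \frac{3 n}{2} + \frac{5}{8}.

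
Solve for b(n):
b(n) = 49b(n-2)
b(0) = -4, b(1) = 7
Characteristic equation: x² - 49 = 0, which factors as (x - (7))(x - (-7)) = 0.
Roots r₁ = 7, r₂ = -7 (distinct).
General solution: b(n) = A·(7)^n + B·(-7)^n.
From b(0) = -4: A + B = -4.
From b(1) = 7: 7A - 7B = 7.
Solving: A = - \frac{3}{2}, B = - \frac{5}{2}.
So b(n) = - \frac{5 \left(-7\right)^{n}}{2} - \frac{3 \cdot 7^{n}}{2}.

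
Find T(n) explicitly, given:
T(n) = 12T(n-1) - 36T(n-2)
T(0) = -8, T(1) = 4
Characteristic equation: x² - 12x + 36 = 0, which is (x - (6))².
Repeated root r = 6.
General solution: T(n) = (A + Bn)·(6)^n.
From T(0) = -8: A = -8.
From T(1) = 4: (A + B)·(6) = 4 ⇒ B = \frac{26}{3}.
So T(n) = \left(\frac{26 n}{3} - 8\right) \cdot (6)^n.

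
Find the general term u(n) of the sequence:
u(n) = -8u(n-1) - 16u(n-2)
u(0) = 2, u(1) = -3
Characteristic equation: x² + 8x + 16 = 0, which is (x - (-4))².
Repeated root r = -4.
General solution: u(n) = (A + Bn)·(-4)^n.
From u(0) = 2: A = 2.
From u(1) = -3: (A + B)·(-4) = -3 ⇒ B = - \frac{5}{4}.
So u(n) = \left(2 - \frac{5 n}{4}\right) \cdot (-4)^n.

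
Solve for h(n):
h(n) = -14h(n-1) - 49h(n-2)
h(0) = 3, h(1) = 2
Characteristic equation: x² + 14x + 49 = 0, which is (x - (-7))².
Repeated root r = -7.
General solution: h(n) = (A + Bn)·(-7)^n.
From h(0) = 3: A = 3.
From h(1) = 2: (A + B)·(-7) = 2 ⇒ B = - \frac{23}{7}.
So h(n) = \left(3 - \frac{23 n}{7}\right) \cdot (-7)^n.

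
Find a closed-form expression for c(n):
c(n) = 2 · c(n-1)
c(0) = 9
Pure geometric recurrence with ratio 2.
By induction c(n) = c(0) · (2)^n = 9 \cdot 2^{n}.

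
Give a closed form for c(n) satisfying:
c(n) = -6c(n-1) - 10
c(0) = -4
First-order linear non-homogeneous.
Homogeneous solution: c_h(n) = A·(-6)^n.
Try constant particular solution c_p = K: K = -6K - 10 ⇒ K = - \frac{10}{7}.
General: c(n) = A·(-6)^n - \frac{10}{7}.
Apply c(0) = -4: A - \frac{10}{7} = -4 ⇒ A = - \frac{18}{7}.
So c(n) = - \frac{18 \left(-6\right)^{n}}{7} - \frac{10}{7}.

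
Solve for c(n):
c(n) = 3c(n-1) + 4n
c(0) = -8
First-order linear with linear forcing.
Homogeneous solution: c_h(n) = A·(3)^n.
Try particular c_p(n) = pn + q. Substituting:
  pn + q = 3(p(n-1) + q) + 4n.
Matching the n-coefficient: p = 3p + 4 ⇒ p = -2.
Matching constants: q = -3p + 3q ⇒ q = -3.
General: c(n) = A·(3)^n - 2 n - 3.
Apply c(0) = -8: A - 3 = -8 ⇒ A = -5.
So c(n) = - 5 \cdot 3^{n} - 2 n - 3.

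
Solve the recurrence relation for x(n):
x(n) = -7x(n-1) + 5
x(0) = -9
First-order linear non-homogeneous.
Homogeneous solution: x_h(n) = A·(-7)^n.
Try constant particular solution x_p = K: K = -7K + 5 ⇒ K = \frac{5}{8}.
General: x(n) = A·(-7)^n + \frac{5}{8}.
Apply x(0) = -9: A + \frac{5}{8} = -9 ⇒ A = - \frac{77}{8}.
So x(n) = \frac{5}{8} - \frac{77 \left(-7\right)^{n}}{8}.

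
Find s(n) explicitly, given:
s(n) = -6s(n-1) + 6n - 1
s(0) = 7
First-order linear with linear forcing.
Homogeneous solution: s_h(n) = A·(-6)^n.
Try particular s_p(n) = pn + q. Substituting:
  pn + q = -6(p(n-1) + q) + 6n - 1.
Matching the n-coefficient: p = -6p + 6 ⇒ p = \frac{6}{7}.
Matching constants: q = 6p - 6q - 1 ⇒ q = \frac{29}{49}.
General: s(n) = A·(-6)^n + \frac{6 n}{7} + \frac{29}{49}.
Apply s(0) = 7: A + \frac{29}{49} = 7 ⇒ A = \frac{314}{49}.
So s(n) = \frac{314 \left(-6\right)^{n}}{49} + \frac{6 n}{7} + \frac{29}{49}.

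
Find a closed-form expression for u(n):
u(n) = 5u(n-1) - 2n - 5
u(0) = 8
First-order linear with linear forcing.
Homogeneous solution: u_h(n) = A·(5)^n.
Try particular u_p(n) = pn + q. Substituting:
  pn + q = 5(p(n-1) + q) - 2n - 5.
Matching the n-coefficient: p = 5p - 2 ⇒ p = \frac{1}{2}.
Matching constants: q = -5p + 5q - 5 ⇒ q = \frac{15}{8}.
General: u(n) = A·(5)^n + \frac{n}{2} + \frac{15}{8}.
Apply u(0) = 8: A + \frac{15}{8} = 8 ⇒ A = \frac{49}{8}.
So u(n) = \frac{49 \cdot 5^{n}}{8} + \frac{n}{2} + \frac{15}{8}.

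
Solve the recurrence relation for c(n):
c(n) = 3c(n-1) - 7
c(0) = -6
First-order linear non-homogeneous.
Homogeneous solution: c_h(n) = A·(3)^n.
Try constant particular solution c_p = K: K = 3K - 7 ⇒ K = \frac{7}{2}.
General: c(n) = A·(3)^n + \frac{7}{2}.
Apply c(0) = -6: A + \frac{7}{2} = -6 ⇒ A = - \frac{19}{2}.
So c(n) = \frac{7}{2} - \frac{19 \cdot 3^{n}}{2}.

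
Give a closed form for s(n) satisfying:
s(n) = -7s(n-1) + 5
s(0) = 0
First-order linear non-homogeneous.
Homogeneous solution: s_h(n) = A·(-7)^n.
Try constant particular solution s_p = K: K = -7K + 5 ⇒ K = \frac{5}{8}.
General: s(n) = A·(-7)^n + \frac{5}{8}.
Apply s(0) = 0: A + \frac{5}{8} = 0 ⇒ A = - \frac{5}{8}.
So s(n) = \frac{5}{8} - \frac{5 \left(-7\right)^{n}}{8}.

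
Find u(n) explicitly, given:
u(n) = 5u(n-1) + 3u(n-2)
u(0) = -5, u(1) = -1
Characteristic equation: x² - 5x - 3 = 0.
Discriminant Δ = (5)² + 4·(3) = 37.
Roots r₁,₂ = (5 ± √37)/2, so r₁ = \frac{5}{2} + \frac{\sqrt{37}}{2}, r₂ = \frac{5}{2} - \frac{\sqrt{37}}{2}.
General solution: u(n) = A·r₁^n + B·r₂^n.
From the initial conditions, A + B = -5 and r₁A + r₂B = -1.
Since r₁ - r₂ = √37: A = (-1 - (-5)r₂)/√37 = - \frac{5}{2} + \frac{23 \sqrt{37}}{74}, and B = -5 - A = - \frac{5}{2} - \frac{23 \sqrt{37}}{74}.
So u(n) = \left(- \frac{5}{2} + \frac{23 \sqrt{37}}{74}\right)\left(\frac{5}{2} + \frac{\sqrt{37}}{2}\right)^n + \left(- \frac{5}{2} - \frac{23 \sqrt{37}}{74}\right)\left(\frac{5}{2} - \frac{\sqrt{37}}{2}\right)^n.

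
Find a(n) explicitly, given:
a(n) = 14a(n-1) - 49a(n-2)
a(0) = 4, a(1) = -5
Characteristic equation: x² - 14x + 49 = 0, which is (x - (7))².
Repeated root r = 7.
General solution: a(n) = (A + Bn)·(7)^n.
From a(0) = 4: A = 4.
From a(1) = -5: (A + B)·(7) = -5 ⇒ B = - \frac{33}{7}.
So a(n) = \left(4 - \frac{33 n}{7}\right) \cdot (7)^n.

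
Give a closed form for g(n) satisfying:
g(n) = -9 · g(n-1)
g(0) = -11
Pure geometric recurrence with ratio -9.
By induction g(n) = g(0) · (-9)^n = - 11 \left(-9\right)^{n}.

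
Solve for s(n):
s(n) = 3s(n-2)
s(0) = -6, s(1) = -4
Characteristic equation: x² - 3 = 0.
Discriminant Δ = (0)² + 4·(3) = 12.
Roots r₁,₂ = (0 ± √12)/2, so r₁ = \sqrt{3}, r₂ = - \sqrt{3}.
General solution: s(n) = A·r₁^n + B·r₂^n.
From the initial conditions, A + B = -6 and r₁A + r₂B = -4.
Since r₁ - r₂ = √12: A = (-4 - (-6)r₂)/√12 = -3 - \frac{2 \sqrt{3}}{3}, and B = -6 - A = -3 + \frac{2 \sqrt{3}}{3}.
So s(n) = \left(-3 - \frac{2 \sqrt{3}}{3}\right)\left(\sqrt{3}\right)^n + \left(-3 + \frac{2 \sqrt{3}}{3}\right)\left(- \sqrt{3}\right)^n.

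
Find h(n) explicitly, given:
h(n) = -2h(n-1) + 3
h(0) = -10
First-order linear non-homogeneous.
Homogeneous solution: h_h(n) = A·(-2)^n.
Try constant particular solution h_p = K: K = -2K + 3 ⇒ K = 1.
General: h(n) = A·(-2)^n + 1.
Apply h(0) = -10: A + 1 = -10 ⇒ A = -11.
So h(n) = 1 - 11 \left(-2\right)^{n}.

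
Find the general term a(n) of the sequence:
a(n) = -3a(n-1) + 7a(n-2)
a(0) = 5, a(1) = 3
Characteristic equation: x² + 3x - 7 = 0.
Discriminant Δ = (-3)² + 4·(7) = 37.
Roots r₁,₂ = (-3 ± √37)/2, so r₁ = - \frac{3}{2} + \frac{\sqrt{37}}{2}, r₂ = - \frac{\sqrt{37}}{2} - \frac{3}{2}.
General solution: a(n) = A·r₁^n + B·r₂^n.
From the initial conditions, A + B = 5 and r₁A + r₂B = 3.
Since r₁ - r₂ = √37: A = (3 - (5)r₂)/√37 = \frac{21 \sqrt{37}}{74} + \frac{5}{2}, and B = 5 - A = \frac{5}{2} - \frac{21 \sqrt{37}}{74}.
So a(n) = \left(\frac{21 \sqrt{37}}{74} + \frac{5}{2}\right)\left(- \frac{3}{2} + \frac{\sqrt{37}}{2}\right)^n + \left(\frac{5}{2} - \frac{21 \sqrt{37}}{74}\right)\left(- \frac{\sqrt{37}}{2} - \frac{3}{2}\right)^n.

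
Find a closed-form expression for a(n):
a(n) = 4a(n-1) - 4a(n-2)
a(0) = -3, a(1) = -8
Characteristic equation: x² - 4x + 4 = 0, which is (x - (2))².
Repeated root r = 2.
General solution: a(n) = (A + Bn)·(2)^n.
From a(0) = -3: A = -3.
From a(1) = -8: (A + B)·(2) = -8 ⇒ B = -1.
So a(n) = \left(- n - 3\right) \cdot (2)^n.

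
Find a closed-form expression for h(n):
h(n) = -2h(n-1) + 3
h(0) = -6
First-order linear non-homogeneous.
Homogeneous solution: h_h(n) = A·(-2)^n.
Try constant particular solution h_p = K: K = -2K + 3 ⇒ K = 1.
General: h(n) = A·(-2)^n + 1.
Apply h(0) = -6: A + 1 = -6 ⇒ A = -7.
So h(n) = 1 - 7 \left(-2\right)^{n}.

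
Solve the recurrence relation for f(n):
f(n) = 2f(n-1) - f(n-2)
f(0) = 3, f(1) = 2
Characteristic equation: x² - 2x + 1 = 0, which is (x - (1))².
Repeated root r = 1.
General solution: f(n) = (A + Bn)·(1)^n.
From f(0) = 3: A = 3.
From f(1) = 2: (A + B)·(1) = 2 ⇒ B = -1.
So f(n) = \left(3 - n\right) \cdot (1)^n.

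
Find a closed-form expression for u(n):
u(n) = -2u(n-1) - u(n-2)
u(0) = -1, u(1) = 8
Characteristic equation: x² + 2x + 1 = 0, which is (x - (-1))².
Repeated root r = -1.
General solution: u(n) = (A + Bn)·(-1)^n.
From u(0) = -1: A = -1.
From u(1) = 8: (A + B)·(-1) = 8 ⇒ B = -7.
So u(n) = \left(- 7 n - 1\right) \cdot (-1)^n.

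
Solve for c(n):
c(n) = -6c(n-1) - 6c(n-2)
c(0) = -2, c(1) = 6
Characteristic equation: x² + 6x + 6 = 0.
Discriminant Δ = (-6)² + 4·(-6) = 12.
Roots r₁,₂ = (-6 ± √12)/2, so r₁ = -3 + \sqrt{3}, r₂ = -3 - \sqrt{3}.
General solution: c(n) = A·r₁^n + B·r₂^n.
From the initial conditions, A + B = -2 and r₁A + r₂B = 6.
Since r₁ - r₂ = √12: A = (6 - (-2)r₂)/√12 = -1, and B = -2 - A = -1.
So c(n) = \left(-1\right)\left(-3 + \sqrt{3}\right)^n + \left(-1\right)\left(-3 - \sqrt{3}\right)^n.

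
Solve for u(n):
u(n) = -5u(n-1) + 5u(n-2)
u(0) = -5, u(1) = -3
Characteristic equation: x² + 5x - 5 = 0.
Discriminant Δ = (-5)² + 4·(5) = 45.
Roots r₁,₂ = (-5 ± √45)/2, so r₁ = - \frac{5}{2} + \frac{3 \sqrt{5}}{2}, r₂ = - \frac{3 \sqrt{5}}{2} - \frac{5}{2}.
General solution: u(n) = A·r₁^n + B·r₂^n.
From the initial conditions, A + B = -5 and r₁A + r₂B = -3.
Since r₁ - r₂ = √45: A = (-3 - (-5)r₂)/√45 = - \frac{5}{2} - \frac{31 \sqrt{5}}{30}, and B = -5 - A = - \frac{5}{2} + \frac{31 \sqrt{5}}{30}.
So u(n) = \left(- \frac{5}{2} - \frac{31 \sqrt{5}}{30}\right)\left(- \frac{5}{2} + \frac{3 \sqrt{5}}{2}\right)^n + \left(- \frac{5}{2} + \frac{31 \sqrt{5}}{30}\right)\left(- \frac{3 \sqrt{5}}{2} - \frac{5}{2}\right)^n.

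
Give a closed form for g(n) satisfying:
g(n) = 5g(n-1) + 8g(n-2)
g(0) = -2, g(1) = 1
Characteristic equation: x² - 5x - 8 = 0.
Discriminant Δ = (5)² + 4·(8) = 57.
Roots r₁,₂ = (5 ± √57)/2, so r₁ = \frac{5}{2} + \frac{\sqrt{57}}{2}, r₂ = \frac{5}{2} - \frac{\sqrt{57}}{2}.
General solution: g(n) = A·r₁^n + B·r₂^n.
From the initial conditions, A + B = -2 and r₁A + r₂B = 1.
Since r₁ - r₂ = √57: A = (1 - (-2)r₂)/√57 = -1 + \frac{2 \sqrt{57}}{19}, and B = -2 - A = -1 - \frac{2 \sqrt{57}}{19}.
So g(n) = \left(-1 + \frac{2 \sqrt{57}}{19}\right)\left(\frac{5}{2} + \frac{\sqrt{57}}{2}\right)^n + \left(-1 - \frac{2 \sqrt{57}}{19}\right)\left(\frac{5}{2} - \frac{\sqrt{57}}{2}\right)^n.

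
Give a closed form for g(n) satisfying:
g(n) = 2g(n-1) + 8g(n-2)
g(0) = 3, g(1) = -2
Characteristic equation: x² - 2x - 8 = 0, which factors as (x - (-2))(x - (4)) = 0.
Roots r₁ = -2, r₂ = 4 (distinct).
General solution: g(n) = A·(-2)^n + B·(4)^n.
From g(0) = 3: A + B = 3.
From g(1) = -2: -2A + 4B = -2.
Solving: A = \frac{7}{3}, B = \frac{2}{3}.
So g(n) = \frac{7 \left(-2\right)^{n}}{3} + \frac{2 \cdot 4^{n}}{3}.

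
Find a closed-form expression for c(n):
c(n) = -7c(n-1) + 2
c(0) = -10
First-order linear non-homogeneous.
Homogeneous solution: c_h(n) = A·(-7)^n.
Try constant particular solution c_p = K: K = -7K + 2 ⇒ K = \frac{1}{4}.
General: c(n) = A·(-7)^n + \frac{1}{4}.
Apply c(0) = -10: A + \frac{1}{4} = -10 ⇒ A = - \frac{41}{4}.
So c(n) = \frac{1}{4} - \frac{41 \left(-7\right)^{n}}{4}.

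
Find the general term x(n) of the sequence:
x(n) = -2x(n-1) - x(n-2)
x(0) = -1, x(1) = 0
Characteristic equation: x² + 2x + 1 = 0, which is (x - (-1))².
Repeated root r = -1.
General solution: x(n) = (A + Bn)·(-1)^n.
From x(0) = -1: A = -1.
From x(1) = 0: (A + B)·(-1) = 0 ⇒ B = 1.
So x(n) = \left(n - 1\right) \cdot (-1)^n.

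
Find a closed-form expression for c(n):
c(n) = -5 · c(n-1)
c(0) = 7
Pure geometric recurrence with ratio -5.
By induction c(n) = c(0) · (-5)^n = 7 \left(-5\right)^{n}.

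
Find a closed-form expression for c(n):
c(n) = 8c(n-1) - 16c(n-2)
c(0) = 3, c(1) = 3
Characteristic equation: x² - 8x + 16 = 0, which is (x - (4))².
Repeated root r = 4.
General solution: c(n) = (A + Bn)·(4)^n.
From c(0) = 3: A = 3.
From c(1) = 3: (A + B)·(4) = 3 ⇒ B = - \frac{9}{4}.
So c(n) = \left(3 - \frac{9 n}{4}\right) \cdot (4)^n.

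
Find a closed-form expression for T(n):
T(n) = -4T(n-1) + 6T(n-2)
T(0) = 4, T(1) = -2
Characteristic equation: x² + 4x - 6 = 0.
Discriminant Δ = (-4)² + 4·(6) = 40.
Roots r₁,₂ = (-4 ± √40)/2, so r₁ = -2 + \sqrt{10}, r₂ = - \sqrt{10} - 2.
General solution: T(n) = A·r₁^n + B·r₂^n.
From the initial conditions, A + B = 4 and r₁A + r₂B = -2.
Since r₁ - r₂ = √40: A = (-2 - (4)r₂)/√40 = \frac{3 \sqrt{10}}{10} + 2, and B = 4 - A = 2 - \frac{3 \sqrt{10}}{10}.
So T(n) = \left(\frac{3 \sqrt{10}}{10} + 2\right)\left(-2 + \sqrt{10}\right)^n + \left(2 - \frac{3 \sqrt{10}}{10}\right)\left(- \sqrt{10} - 2\right)^n.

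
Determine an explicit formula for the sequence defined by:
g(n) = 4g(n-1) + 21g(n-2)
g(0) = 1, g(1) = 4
Characteristic equation: x² - 4x - 21 = 0, which factors as (x - (-3))(x - (7)) = 0.
Roots r₁ = -3, r₂ = 7 (distinct).
General solution: g(n) = A·(-3)^n + B·(7)^n.
From g(0) = 1: A + B = 1.
From g(1) = 4: -3A + 7B = 4.
Solving: A = \frac{3}{10}, B = \frac{7}{10}.
So g(n) = \frac{3 \left(-3\right)^{n}}{10} + \frac{7 \cdot 7^{n}}{10}.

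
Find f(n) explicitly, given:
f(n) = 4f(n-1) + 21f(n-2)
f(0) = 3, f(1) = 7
Characteristic equation: x² - 4x - 21 = 0, which factors as (x - (-3))(x - (7)) = 0.
Roots r₁ = -3, r₂ = 7 (distinct).
General solution: f(n) = A·(-3)^n + B·(7)^n.
From f(0) = 3: A + B = 3.
From f(1) = 7: -3A + 7B = 7.
Solving: A = \frac{7}{5}, B = \frac{8}{5}.
So f(n) = \frac{7 \left(-3\right)^{n}}{5} + \frac{8 \cdot 7^{n}}{5}.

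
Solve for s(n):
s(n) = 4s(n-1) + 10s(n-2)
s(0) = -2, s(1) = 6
Characteristic equation: x² - 4x - 10 = 0.
Discriminant Δ = (4)² + 4·(10) = 56.
Roots r₁,₂ = (4 ± √56)/2, so r₁ = 2 + \sqrt{14}, r₂ = 2 - \sqrt{14}.
General solution: s(n) = A·r₁^n + B·r₂^n.
From the initial conditions, A + B = -2 and r₁A + r₂B = 6.
Since r₁ - r₂ = √56: A = (6 - (-2)r₂)/√56 = -1 + \frac{5 \sqrt{14}}{14}, and B = -2 - A = - \frac{5 \sqrt{14}}{14} - 1.
So s(n) = \left(-1 + \frac{5 \sqrt{14}}{14}\right)\left(2 + \sqrt{14}\right)^n + \left(- \frac{5 \sqrt{14}}{14} - 1\right)\left(2 - \sqrt{14}\right)^n.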